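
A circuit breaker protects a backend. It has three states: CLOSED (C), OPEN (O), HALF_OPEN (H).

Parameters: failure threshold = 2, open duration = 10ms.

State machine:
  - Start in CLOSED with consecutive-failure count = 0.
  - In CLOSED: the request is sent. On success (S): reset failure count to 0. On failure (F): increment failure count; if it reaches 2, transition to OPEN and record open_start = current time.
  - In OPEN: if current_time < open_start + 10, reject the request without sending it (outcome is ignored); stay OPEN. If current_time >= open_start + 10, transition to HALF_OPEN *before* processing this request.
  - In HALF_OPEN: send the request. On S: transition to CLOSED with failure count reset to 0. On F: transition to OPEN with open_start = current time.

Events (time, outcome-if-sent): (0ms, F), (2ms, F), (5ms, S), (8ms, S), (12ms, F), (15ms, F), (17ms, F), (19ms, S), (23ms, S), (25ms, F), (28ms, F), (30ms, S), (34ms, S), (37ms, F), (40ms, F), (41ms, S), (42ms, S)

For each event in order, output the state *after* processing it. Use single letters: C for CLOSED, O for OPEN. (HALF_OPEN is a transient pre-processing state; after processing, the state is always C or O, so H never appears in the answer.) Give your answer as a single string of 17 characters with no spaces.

State after each event:
  event#1 t=0ms outcome=F: state=CLOSED
  event#2 t=2ms outcome=F: state=OPEN
  event#3 t=5ms outcome=S: state=OPEN
  event#4 t=8ms outcome=S: state=OPEN
  event#5 t=12ms outcome=F: state=OPEN
  event#6 t=15ms outcome=F: state=OPEN
  event#7 t=17ms outcome=F: state=OPEN
  event#8 t=19ms outcome=S: state=OPEN
  event#9 t=23ms outcome=S: state=CLOSED
  event#10 t=25ms outcome=F: state=CLOSED
  event#11 t=28ms outcome=F: state=OPEN
  event#12 t=30ms outcome=S: state=OPEN
  event#13 t=34ms outcome=S: state=OPEN
  event#14 t=37ms outcome=F: state=OPEN
  event#15 t=40ms outcome=F: state=OPEN
  event#16 t=41ms outcome=S: state=OPEN
  event#17 t=42ms outcome=S: state=OPEN

Answer: COOOOOOOCCOOOOOOO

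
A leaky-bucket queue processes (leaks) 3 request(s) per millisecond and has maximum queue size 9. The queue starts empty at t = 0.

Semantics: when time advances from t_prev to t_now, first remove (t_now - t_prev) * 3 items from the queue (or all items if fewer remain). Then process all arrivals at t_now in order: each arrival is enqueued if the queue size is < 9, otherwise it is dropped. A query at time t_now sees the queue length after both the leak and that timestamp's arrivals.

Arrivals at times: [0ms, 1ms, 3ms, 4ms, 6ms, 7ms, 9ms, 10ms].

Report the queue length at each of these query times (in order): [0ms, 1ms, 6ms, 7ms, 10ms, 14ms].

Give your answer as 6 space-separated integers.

Answer: 1 1 1 1 1 0

Derivation:
Queue lengths at query times:
  query t=0ms: backlog = 1
  query t=1ms: backlog = 1
  query t=6ms: backlog = 1
  query t=7ms: backlog = 1
  query t=10ms: backlog = 1
  query t=14ms: backlog = 0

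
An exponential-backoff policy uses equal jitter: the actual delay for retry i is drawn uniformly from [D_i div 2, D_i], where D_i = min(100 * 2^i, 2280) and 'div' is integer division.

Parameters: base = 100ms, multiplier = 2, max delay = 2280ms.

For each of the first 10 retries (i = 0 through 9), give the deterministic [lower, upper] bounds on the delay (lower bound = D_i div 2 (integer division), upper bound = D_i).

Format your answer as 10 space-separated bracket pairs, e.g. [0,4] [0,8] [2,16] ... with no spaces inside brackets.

Computing bounds per retry:
  i=0: D_i=min(100*2^0,2280)=100, bounds=[50,100]
  i=1: D_i=min(100*2^1,2280)=200, bounds=[100,200]
  i=2: D_i=min(100*2^2,2280)=400, bounds=[200,400]
  i=3: D_i=min(100*2^3,2280)=800, bounds=[400,800]
  i=4: D_i=min(100*2^4,2280)=1600, bounds=[800,1600]
  i=5: D_i=min(100*2^5,2280)=2280, bounds=[1140,2280]
  i=6: D_i=min(100*2^6,2280)=2280, bounds=[1140,2280]
  i=7: D_i=min(100*2^7,2280)=2280, bounds=[1140,2280]
  i=8: D_i=min(100*2^8,2280)=2280, bounds=[1140,2280]
  i=9: D_i=min(100*2^9,2280)=2280, bounds=[1140,2280]

Answer: [50,100] [100,200] [200,400] [400,800] [800,1600] [1140,2280] [1140,2280] [1140,2280] [1140,2280] [1140,2280]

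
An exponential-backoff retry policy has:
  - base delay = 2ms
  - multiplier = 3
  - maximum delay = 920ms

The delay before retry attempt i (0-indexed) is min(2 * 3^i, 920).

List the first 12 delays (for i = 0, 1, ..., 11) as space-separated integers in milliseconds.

Computing each delay:
  i=0: min(2*3^0, 920) = 2
  i=1: min(2*3^1, 920) = 6
  i=2: min(2*3^2, 920) = 18
  i=3: min(2*3^3, 920) = 54
  i=4: min(2*3^4, 920) = 162
  i=5: min(2*3^5, 920) = 486
  i=6: min(2*3^6, 920) = 920
  i=7: min(2*3^7, 920) = 920
  i=8: min(2*3^8, 920) = 920
  i=9: min(2*3^9, 920) = 920
  i=10: min(2*3^10, 920) = 920
  i=11: min(2*3^11, 920) = 920

Answer: 2 6 18 54 162 486 920 920 920 920 920 920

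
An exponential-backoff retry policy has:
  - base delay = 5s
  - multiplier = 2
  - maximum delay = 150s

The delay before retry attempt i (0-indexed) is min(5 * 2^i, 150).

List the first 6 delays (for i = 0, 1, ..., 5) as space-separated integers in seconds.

Computing each delay:
  i=0: min(5*2^0, 150) = 5
  i=1: min(5*2^1, 150) = 10
  i=2: min(5*2^2, 150) = 20
  i=3: min(5*2^3, 150) = 40
  i=4: min(5*2^4, 150) = 80
  i=5: min(5*2^5, 150) = 150

Answer: 5 10 20 40 80 150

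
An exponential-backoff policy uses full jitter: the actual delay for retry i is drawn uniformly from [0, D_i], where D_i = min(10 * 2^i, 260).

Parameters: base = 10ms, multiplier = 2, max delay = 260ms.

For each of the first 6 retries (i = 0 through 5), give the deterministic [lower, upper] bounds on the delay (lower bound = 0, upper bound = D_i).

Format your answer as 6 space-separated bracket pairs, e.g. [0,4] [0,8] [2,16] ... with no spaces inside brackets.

Answer: [0,10] [0,20] [0,40] [0,80] [0,160] [0,260]

Derivation:
Computing bounds per retry:
  i=0: D_i=min(10*2^0,260)=10, bounds=[0,10]
  i=1: D_i=min(10*2^1,260)=20, bounds=[0,20]
  i=2: D_i=min(10*2^2,260)=40, bounds=[0,40]
  i=3: D_i=min(10*2^3,260)=80, bounds=[0,80]
  i=4: D_i=min(10*2^4,260)=160, bounds=[0,160]
  i=5: D_i=min(10*2^5,260)=260, bounds=[0,260]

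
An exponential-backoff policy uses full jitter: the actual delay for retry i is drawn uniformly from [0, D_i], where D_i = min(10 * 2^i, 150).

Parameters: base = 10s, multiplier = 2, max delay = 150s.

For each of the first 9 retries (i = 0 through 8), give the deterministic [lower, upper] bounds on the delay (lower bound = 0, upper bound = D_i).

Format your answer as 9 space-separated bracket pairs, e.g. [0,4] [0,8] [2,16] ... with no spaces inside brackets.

Computing bounds per retry:
  i=0: D_i=min(10*2^0,150)=10, bounds=[0,10]
  i=1: D_i=min(10*2^1,150)=20, bounds=[0,20]
  i=2: D_i=min(10*2^2,150)=40, bounds=[0,40]
  i=3: D_i=min(10*2^3,150)=80, bounds=[0,80]
  i=4: D_i=min(10*2^4,150)=150, bounds=[0,150]
  i=5: D_i=min(10*2^5,150)=150, bounds=[0,150]
  i=6: D_i=min(10*2^6,150)=150, bounds=[0,150]
  i=7: D_i=min(10*2^7,150)=150, bounds=[0,150]
  i=8: D_i=min(10*2^8,150)=150, bounds=[0,150]

Answer: [0,10] [0,20] [0,40] [0,80] [0,150] [0,150] [0,150] [0,150] [0,150]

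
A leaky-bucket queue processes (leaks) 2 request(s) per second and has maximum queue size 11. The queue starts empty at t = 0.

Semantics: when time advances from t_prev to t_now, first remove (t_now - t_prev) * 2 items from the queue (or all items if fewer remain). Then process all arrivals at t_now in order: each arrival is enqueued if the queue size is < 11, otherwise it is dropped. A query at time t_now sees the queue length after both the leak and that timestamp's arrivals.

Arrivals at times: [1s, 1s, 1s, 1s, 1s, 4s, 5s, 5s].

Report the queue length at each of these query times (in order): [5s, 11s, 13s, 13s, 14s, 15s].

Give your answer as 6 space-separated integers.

Queue lengths at query times:
  query t=5s: backlog = 2
  query t=11s: backlog = 0
  query t=13s: backlog = 0
  query t=13s: backlog = 0
  query t=14s: backlog = 0
  query t=15s: backlog = 0

Answer: 2 0 0 0 0 0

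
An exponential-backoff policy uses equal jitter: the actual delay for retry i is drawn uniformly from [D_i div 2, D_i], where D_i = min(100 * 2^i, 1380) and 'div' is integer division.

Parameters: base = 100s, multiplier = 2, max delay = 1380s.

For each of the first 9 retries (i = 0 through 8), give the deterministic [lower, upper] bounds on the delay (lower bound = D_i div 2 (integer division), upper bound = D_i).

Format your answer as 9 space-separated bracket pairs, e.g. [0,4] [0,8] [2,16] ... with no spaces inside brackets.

Computing bounds per retry:
  i=0: D_i=min(100*2^0,1380)=100, bounds=[50,100]
  i=1: D_i=min(100*2^1,1380)=200, bounds=[100,200]
  i=2: D_i=min(100*2^2,1380)=400, bounds=[200,400]
  i=3: D_i=min(100*2^3,1380)=800, bounds=[400,800]
  i=4: D_i=min(100*2^4,1380)=1380, bounds=[690,1380]
  i=5: D_i=min(100*2^5,1380)=1380, bounds=[690,1380]
  i=6: D_i=min(100*2^6,1380)=1380, bounds=[690,1380]
  i=7: D_i=min(100*2^7,1380)=1380, bounds=[690,1380]
  i=8: D_i=min(100*2^8,1380)=1380, bounds=[690,1380]

Answer: [50,100] [100,200] [200,400] [400,800] [690,1380] [690,1380] [690,1380] [690,1380] [690,1380]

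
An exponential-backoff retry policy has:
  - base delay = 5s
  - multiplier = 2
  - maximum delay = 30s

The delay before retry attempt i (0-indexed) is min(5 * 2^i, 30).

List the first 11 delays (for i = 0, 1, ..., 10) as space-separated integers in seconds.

Computing each delay:
  i=0: min(5*2^0, 30) = 5
  i=1: min(5*2^1, 30) = 10
  i=2: min(5*2^2, 30) = 20
  i=3: min(5*2^3, 30) = 30
  i=4: min(5*2^4, 30) = 30
  i=5: min(5*2^5, 30) = 30
  i=6: min(5*2^6, 30) = 30
  i=7: min(5*2^7, 30) = 30
  i=8: min(5*2^8, 30) = 30
  i=9: min(5*2^9, 30) = 30
  i=10: min(5*2^10, 30) = 30

Answer: 5 10 20 30 30 30 30 30 30 30 30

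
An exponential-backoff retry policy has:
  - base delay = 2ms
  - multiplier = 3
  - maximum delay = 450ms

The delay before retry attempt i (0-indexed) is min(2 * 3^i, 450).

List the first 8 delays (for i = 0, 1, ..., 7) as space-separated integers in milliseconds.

Computing each delay:
  i=0: min(2*3^0, 450) = 2
  i=1: min(2*3^1, 450) = 6
  i=2: min(2*3^2, 450) = 18
  i=3: min(2*3^3, 450) = 54
  i=4: min(2*3^4, 450) = 162
  i=5: min(2*3^5, 450) = 450
  i=6: min(2*3^6, 450) = 450
  i=7: min(2*3^7, 450) = 450

Answer: 2 6 18 54 162 450 450 450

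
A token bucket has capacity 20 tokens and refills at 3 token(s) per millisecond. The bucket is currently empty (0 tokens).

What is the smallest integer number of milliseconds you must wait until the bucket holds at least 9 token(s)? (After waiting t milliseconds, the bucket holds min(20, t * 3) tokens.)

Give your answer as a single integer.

Answer: 3

Derivation:
Need t * 3 >= 9, so t >= 9/3.
Smallest integer t = ceil(9/3) = 3.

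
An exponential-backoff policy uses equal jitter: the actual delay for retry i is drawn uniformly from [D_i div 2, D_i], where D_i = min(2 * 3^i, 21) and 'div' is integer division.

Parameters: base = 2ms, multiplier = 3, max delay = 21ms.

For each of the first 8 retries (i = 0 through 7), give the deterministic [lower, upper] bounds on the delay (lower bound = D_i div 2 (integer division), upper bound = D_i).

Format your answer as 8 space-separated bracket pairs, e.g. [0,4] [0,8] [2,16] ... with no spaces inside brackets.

Computing bounds per retry:
  i=0: D_i=min(2*3^0,21)=2, bounds=[1,2]
  i=1: D_i=min(2*3^1,21)=6, bounds=[3,6]
  i=2: D_i=min(2*3^2,21)=18, bounds=[9,18]
  i=3: D_i=min(2*3^3,21)=21, bounds=[10,21]
  i=4: D_i=min(2*3^4,21)=21, bounds=[10,21]
  i=5: D_i=min(2*3^5,21)=21, bounds=[10,21]
  i=6: D_i=min(2*3^6,21)=21, bounds=[10,21]
  i=7: D_i=min(2*3^7,21)=21, bounds=[10,21]

Answer: [1,2] [3,6] [9,18] [10,21] [10,21] [10,21] [10,21] [10,21]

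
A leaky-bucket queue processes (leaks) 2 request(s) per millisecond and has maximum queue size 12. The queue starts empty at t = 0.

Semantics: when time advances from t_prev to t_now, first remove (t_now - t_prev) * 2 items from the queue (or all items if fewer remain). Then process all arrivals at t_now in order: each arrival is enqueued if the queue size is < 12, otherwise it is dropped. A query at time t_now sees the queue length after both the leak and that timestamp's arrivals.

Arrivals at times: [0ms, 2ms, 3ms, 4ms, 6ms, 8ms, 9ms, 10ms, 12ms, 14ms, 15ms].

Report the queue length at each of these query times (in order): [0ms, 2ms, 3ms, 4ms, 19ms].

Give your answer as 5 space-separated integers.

Queue lengths at query times:
  query t=0ms: backlog = 1
  query t=2ms: backlog = 1
  query t=3ms: backlog = 1
  query t=4ms: backlog = 1
  query t=19ms: backlog = 0

Answer: 1 1 1 1 0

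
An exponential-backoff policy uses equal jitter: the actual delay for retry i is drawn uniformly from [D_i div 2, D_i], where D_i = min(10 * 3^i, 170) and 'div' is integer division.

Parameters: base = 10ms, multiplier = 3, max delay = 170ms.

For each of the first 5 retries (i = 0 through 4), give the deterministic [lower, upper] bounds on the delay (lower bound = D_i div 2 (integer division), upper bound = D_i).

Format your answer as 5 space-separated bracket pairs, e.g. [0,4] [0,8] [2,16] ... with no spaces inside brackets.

Computing bounds per retry:
  i=0: D_i=min(10*3^0,170)=10, bounds=[5,10]
  i=1: D_i=min(10*3^1,170)=30, bounds=[15,30]
  i=2: D_i=min(10*3^2,170)=90, bounds=[45,90]
  i=3: D_i=min(10*3^3,170)=170, bounds=[85,170]
  i=4: D_i=min(10*3^4,170)=170, bounds=[85,170]

Answer: [5,10] [15,30] [45,90] [85,170] [85,170]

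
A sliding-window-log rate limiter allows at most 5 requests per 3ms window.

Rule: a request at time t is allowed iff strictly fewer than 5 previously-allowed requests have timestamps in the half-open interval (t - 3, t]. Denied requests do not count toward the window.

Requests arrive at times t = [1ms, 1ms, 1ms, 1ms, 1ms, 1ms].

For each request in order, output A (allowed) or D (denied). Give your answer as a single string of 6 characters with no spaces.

Answer: AAAAAD

Derivation:
Tracking allowed requests in the window:
  req#1 t=1ms: ALLOW
  req#2 t=1ms: ALLOW
  req#3 t=1ms: ALLOW
  req#4 t=1ms: ALLOW
  req#5 t=1ms: ALLOW
  req#6 t=1ms: DENY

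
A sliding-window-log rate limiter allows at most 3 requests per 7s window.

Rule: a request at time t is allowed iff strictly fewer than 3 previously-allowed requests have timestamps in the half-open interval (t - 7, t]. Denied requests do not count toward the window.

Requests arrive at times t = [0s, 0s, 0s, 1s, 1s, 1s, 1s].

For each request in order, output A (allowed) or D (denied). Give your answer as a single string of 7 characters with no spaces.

Tracking allowed requests in the window:
  req#1 t=0s: ALLOW
  req#2 t=0s: ALLOW
  req#3 t=0s: ALLOW
  req#4 t=1s: DENY
  req#5 t=1s: DENY
  req#6 t=1s: DENY
  req#7 t=1s: DENY

Answer: AAADDDD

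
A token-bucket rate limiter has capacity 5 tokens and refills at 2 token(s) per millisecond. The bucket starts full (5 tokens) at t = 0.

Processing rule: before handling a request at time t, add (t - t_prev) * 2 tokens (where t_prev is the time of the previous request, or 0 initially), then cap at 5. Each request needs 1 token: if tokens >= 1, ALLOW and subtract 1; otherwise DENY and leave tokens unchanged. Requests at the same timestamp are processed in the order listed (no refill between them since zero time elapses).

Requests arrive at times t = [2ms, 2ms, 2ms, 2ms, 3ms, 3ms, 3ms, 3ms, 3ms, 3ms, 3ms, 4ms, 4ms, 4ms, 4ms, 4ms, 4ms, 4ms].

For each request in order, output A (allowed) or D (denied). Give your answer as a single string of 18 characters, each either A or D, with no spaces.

Simulating step by step:
  req#1 t=2ms: ALLOW
  req#2 t=2ms: ALLOW
  req#3 t=2ms: ALLOW
  req#4 t=2ms: ALLOW
  req#5 t=3ms: ALLOW
  req#6 t=3ms: ALLOW
  req#7 t=3ms: ALLOW
  req#8 t=3ms: DENY
  req#9 t=3ms: DENY
  req#10 t=3ms: DENY
  req#11 t=3ms: DENY
  req#12 t=4ms: ALLOW
  req#13 t=4ms: ALLOW
  req#14 t=4ms: DENY
  req#15 t=4ms: DENY
  req#16 t=4ms: DENY
  req#17 t=4ms: DENY
  req#18 t=4ms: DENY

Answer: AAAAAAADDDDAADDDDD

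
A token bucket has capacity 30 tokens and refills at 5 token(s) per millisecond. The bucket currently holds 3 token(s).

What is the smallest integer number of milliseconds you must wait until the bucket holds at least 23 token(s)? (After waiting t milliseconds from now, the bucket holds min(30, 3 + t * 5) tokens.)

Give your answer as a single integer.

Need 3 + t * 5 >= 23, so t >= 20/5.
Smallest integer t = ceil(20/5) = 4.

Answer: 4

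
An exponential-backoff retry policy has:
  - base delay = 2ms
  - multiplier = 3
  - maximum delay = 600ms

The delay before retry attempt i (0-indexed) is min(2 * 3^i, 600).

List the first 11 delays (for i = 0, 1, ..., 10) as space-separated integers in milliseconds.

Computing each delay:
  i=0: min(2*3^0, 600) = 2
  i=1: min(2*3^1, 600) = 6
  i=2: min(2*3^2, 600) = 18
  i=3: min(2*3^3, 600) = 54
  i=4: min(2*3^4, 600) = 162
  i=5: min(2*3^5, 600) = 486
  i=6: min(2*3^6, 600) = 600
  i=7: min(2*3^7, 600) = 600
  i=8: min(2*3^8, 600) = 600
  i=9: min(2*3^9, 600) = 600
  i=10: min(2*3^10, 600) = 600

Answer: 2 6 18 54 162 486 600 600 600 600 600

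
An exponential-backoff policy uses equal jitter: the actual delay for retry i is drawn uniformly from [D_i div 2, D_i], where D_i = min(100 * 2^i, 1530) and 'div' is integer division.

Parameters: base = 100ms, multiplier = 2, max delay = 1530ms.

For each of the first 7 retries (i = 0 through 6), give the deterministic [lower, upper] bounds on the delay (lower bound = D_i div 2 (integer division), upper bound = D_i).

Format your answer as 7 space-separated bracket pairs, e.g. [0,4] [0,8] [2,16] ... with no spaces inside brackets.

Computing bounds per retry:
  i=0: D_i=min(100*2^0,1530)=100, bounds=[50,100]
  i=1: D_i=min(100*2^1,1530)=200, bounds=[100,200]
  i=2: D_i=min(100*2^2,1530)=400, bounds=[200,400]
  i=3: D_i=min(100*2^3,1530)=800, bounds=[400,800]
  i=4: D_i=min(100*2^4,1530)=1530, bounds=[765,1530]
  i=5: D_i=min(100*2^5,1530)=1530, bounds=[765,1530]
  i=6: D_i=min(100*2^6,1530)=1530, bounds=[765,1530]

Answer: [50,100] [100,200] [200,400] [400,800] [765,1530] [765,1530] [765,1530]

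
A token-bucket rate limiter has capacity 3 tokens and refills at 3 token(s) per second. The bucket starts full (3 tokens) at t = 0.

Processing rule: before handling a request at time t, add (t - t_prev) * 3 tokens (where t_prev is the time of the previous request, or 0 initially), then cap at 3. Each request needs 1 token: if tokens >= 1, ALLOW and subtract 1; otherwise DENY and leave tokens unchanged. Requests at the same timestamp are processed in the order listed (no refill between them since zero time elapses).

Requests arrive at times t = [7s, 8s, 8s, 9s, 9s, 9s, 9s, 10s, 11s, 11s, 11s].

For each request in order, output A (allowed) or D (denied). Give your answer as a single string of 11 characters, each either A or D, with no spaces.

Simulating step by step:
  req#1 t=7s: ALLOW
  req#2 t=8s: ALLOW
  req#3 t=8s: ALLOW
  req#4 t=9s: ALLOW
  req#5 t=9s: ALLOW
  req#6 t=9s: ALLOW
  req#7 t=9s: DENY
  req#8 t=10s: ALLOW
  req#9 t=11s: ALLOW
  req#10 t=11s: ALLOW
  req#11 t=11s: ALLOW

Answer: AAAAAADAAAA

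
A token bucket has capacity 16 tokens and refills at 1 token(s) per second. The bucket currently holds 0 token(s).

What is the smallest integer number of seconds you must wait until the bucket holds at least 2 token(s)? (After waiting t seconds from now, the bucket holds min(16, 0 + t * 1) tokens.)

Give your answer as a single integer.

Answer: 2

Derivation:
Need 0 + t * 1 >= 2, so t >= 2/1.
Smallest integer t = ceil(2/1) = 2.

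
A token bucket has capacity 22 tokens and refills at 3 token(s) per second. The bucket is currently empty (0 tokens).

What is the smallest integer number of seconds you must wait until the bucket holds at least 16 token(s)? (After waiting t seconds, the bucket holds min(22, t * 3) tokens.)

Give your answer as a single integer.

Answer: 6

Derivation:
Need t * 3 >= 16, so t >= 16/3.
Smallest integer t = ceil(16/3) = 6.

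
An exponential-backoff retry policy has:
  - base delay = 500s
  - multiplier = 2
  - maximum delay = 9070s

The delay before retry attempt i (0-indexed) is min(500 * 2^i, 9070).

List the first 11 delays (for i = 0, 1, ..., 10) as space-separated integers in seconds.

Computing each delay:
  i=0: min(500*2^0, 9070) = 500
  i=1: min(500*2^1, 9070) = 1000
  i=2: min(500*2^2, 9070) = 2000
  i=3: min(500*2^3, 9070) = 4000
  i=4: min(500*2^4, 9070) = 8000
  i=5: min(500*2^5, 9070) = 9070
  i=6: min(500*2^6, 9070) = 9070
  i=7: min(500*2^7, 9070) = 9070
  i=8: min(500*2^8, 9070) = 9070
  i=9: min(500*2^9, 9070) = 9070
  i=10: min(500*2^10, 9070) = 9070

Answer: 500 1000 2000 4000 8000 9070 9070 9070 9070 9070 9070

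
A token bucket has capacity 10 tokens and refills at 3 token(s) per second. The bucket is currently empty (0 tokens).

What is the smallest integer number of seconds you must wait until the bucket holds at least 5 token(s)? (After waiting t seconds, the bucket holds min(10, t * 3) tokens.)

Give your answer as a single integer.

Answer: 2

Derivation:
Need t * 3 >= 5, so t >= 5/3.
Smallest integer t = ceil(5/3) = 2.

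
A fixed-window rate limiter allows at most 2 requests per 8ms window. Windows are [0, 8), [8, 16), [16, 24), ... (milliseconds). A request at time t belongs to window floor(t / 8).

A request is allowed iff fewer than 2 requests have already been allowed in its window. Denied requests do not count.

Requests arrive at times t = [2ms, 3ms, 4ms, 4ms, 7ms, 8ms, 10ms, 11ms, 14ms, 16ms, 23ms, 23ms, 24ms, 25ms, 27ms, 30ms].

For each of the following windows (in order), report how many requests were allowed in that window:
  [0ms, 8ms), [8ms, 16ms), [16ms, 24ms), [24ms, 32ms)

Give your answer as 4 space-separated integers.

Answer: 2 2 2 2

Derivation:
Processing requests:
  req#1 t=2ms (window 0): ALLOW
  req#2 t=3ms (window 0): ALLOW
  req#3 t=4ms (window 0): DENY
  req#4 t=4ms (window 0): DENY
  req#5 t=7ms (window 0): DENY
  req#6 t=8ms (window 1): ALLOW
  req#7 t=10ms (window 1): ALLOW
  req#8 t=11ms (window 1): DENY
  req#9 t=14ms (window 1): DENY
  req#10 t=16ms (window 2): ALLOW
  req#11 t=23ms (window 2): ALLOW
  req#12 t=23ms (window 2): DENY
  req#13 t=24ms (window 3): ALLOW
  req#14 t=25ms (window 3): ALLOW
  req#15 t=27ms (window 3): DENY
  req#16 t=30ms (window 3): DENY

Allowed counts by window: 2 2 2 2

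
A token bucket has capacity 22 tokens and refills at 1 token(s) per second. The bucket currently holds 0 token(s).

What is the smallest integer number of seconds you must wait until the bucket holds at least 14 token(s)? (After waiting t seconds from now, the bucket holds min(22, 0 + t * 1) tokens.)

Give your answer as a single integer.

Answer: 14

Derivation:
Need 0 + t * 1 >= 14, so t >= 14/1.
Smallest integer t = ceil(14/1) = 14.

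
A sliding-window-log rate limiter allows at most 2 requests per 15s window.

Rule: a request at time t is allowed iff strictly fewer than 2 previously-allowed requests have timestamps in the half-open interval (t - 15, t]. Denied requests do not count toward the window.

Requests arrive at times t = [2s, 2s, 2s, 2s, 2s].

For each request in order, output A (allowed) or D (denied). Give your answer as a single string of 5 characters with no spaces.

Answer: AADDD

Derivation:
Tracking allowed requests in the window:
  req#1 t=2s: ALLOW
  req#2 t=2s: ALLOW
  req#3 t=2s: DENY
  req#4 t=2s: DENY
  req#5 t=2s: DENY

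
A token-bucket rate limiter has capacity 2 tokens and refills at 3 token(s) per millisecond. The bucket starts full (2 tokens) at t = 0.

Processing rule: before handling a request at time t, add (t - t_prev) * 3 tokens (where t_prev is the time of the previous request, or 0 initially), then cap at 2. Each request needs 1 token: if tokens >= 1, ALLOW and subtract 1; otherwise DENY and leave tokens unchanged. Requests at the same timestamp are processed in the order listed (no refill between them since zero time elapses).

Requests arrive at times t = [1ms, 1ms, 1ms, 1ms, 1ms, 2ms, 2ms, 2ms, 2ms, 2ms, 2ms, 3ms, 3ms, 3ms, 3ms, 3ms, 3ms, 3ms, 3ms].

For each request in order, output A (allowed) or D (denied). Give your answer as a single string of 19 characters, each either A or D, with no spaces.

Answer: AADDDAADDDDAADDDDDD

Derivation:
Simulating step by step:
  req#1 t=1ms: ALLOW
  req#2 t=1ms: ALLOW
  req#3 t=1ms: DENY
  req#4 t=1ms: DENY
  req#5 t=1ms: DENY
  req#6 t=2ms: ALLOW
  req#7 t=2ms: ALLOW
  req#8 t=2ms: DENY
  req#9 t=2ms: DENY
  req#10 t=2ms: DENY
  req#11 t=2ms: DENY
  req#12 t=3ms: ALLOW
  req#13 t=3ms: ALLOW
  req#14 t=3ms: DENY
  req#15 t=3ms: DENY
  req#16 t=3ms: DENY
  req#17 t=3ms: DENY
  req#18 t=3ms: DENY
  req#19 t=3ms: DENY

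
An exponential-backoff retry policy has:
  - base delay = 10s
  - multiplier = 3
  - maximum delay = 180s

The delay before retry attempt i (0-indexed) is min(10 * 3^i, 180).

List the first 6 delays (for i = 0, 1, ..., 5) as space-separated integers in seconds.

Computing each delay:
  i=0: min(10*3^0, 180) = 10
  i=1: min(10*3^1, 180) = 30
  i=2: min(10*3^2, 180) = 90
  i=3: min(10*3^3, 180) = 180
  i=4: min(10*3^4, 180) = 180
  i=5: min(10*3^5, 180) = 180

Answer: 10 30 90 180 180 180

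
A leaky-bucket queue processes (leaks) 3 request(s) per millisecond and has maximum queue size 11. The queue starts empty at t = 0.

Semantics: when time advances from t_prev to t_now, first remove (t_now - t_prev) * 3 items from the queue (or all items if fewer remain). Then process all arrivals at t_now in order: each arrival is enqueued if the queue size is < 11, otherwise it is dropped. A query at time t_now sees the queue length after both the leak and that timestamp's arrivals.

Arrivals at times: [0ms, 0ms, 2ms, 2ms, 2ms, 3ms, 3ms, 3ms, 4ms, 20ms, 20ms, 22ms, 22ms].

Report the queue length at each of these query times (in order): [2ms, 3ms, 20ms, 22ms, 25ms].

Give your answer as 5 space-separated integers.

Answer: 3 3 2 2 0

Derivation:
Queue lengths at query times:
  query t=2ms: backlog = 3
  query t=3ms: backlog = 3
  query t=20ms: backlog = 2
  query t=22ms: backlog = 2
  query t=25ms: backlog = 0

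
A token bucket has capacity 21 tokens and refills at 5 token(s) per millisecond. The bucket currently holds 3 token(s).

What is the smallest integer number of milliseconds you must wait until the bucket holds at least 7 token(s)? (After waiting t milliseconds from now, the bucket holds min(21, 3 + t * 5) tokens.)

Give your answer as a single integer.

Answer: 1

Derivation:
Need 3 + t * 5 >= 7, so t >= 4/5.
Smallest integer t = ceil(4/5) = 1.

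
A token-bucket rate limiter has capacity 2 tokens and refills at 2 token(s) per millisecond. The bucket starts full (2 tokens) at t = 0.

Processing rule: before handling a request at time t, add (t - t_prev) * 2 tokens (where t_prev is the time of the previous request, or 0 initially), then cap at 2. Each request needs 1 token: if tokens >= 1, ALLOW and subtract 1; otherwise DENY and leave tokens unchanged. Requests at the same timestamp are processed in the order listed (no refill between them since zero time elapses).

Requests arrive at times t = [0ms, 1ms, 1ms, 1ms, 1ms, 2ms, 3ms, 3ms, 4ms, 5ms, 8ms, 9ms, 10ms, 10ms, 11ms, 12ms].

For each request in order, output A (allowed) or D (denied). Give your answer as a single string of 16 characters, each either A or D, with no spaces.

Simulating step by step:
  req#1 t=0ms: ALLOW
  req#2 t=1ms: ALLOW
  req#3 t=1ms: ALLOW
  req#4 t=1ms: DENY
  req#5 t=1ms: DENY
  req#6 t=2ms: ALLOW
  req#7 t=3ms: ALLOW
  req#8 t=3ms: ALLOW
  req#9 t=4ms: ALLOW
  req#10 t=5ms: ALLOW
  req#11 t=8ms: ALLOW
  req#12 t=9ms: ALLOW
  req#13 t=10ms: ALLOW
  req#14 t=10ms: ALLOW
  req#15 t=11ms: ALLOW
  req#16 t=12ms: ALLOW

Answer: AAADDAAAAAAAAAAA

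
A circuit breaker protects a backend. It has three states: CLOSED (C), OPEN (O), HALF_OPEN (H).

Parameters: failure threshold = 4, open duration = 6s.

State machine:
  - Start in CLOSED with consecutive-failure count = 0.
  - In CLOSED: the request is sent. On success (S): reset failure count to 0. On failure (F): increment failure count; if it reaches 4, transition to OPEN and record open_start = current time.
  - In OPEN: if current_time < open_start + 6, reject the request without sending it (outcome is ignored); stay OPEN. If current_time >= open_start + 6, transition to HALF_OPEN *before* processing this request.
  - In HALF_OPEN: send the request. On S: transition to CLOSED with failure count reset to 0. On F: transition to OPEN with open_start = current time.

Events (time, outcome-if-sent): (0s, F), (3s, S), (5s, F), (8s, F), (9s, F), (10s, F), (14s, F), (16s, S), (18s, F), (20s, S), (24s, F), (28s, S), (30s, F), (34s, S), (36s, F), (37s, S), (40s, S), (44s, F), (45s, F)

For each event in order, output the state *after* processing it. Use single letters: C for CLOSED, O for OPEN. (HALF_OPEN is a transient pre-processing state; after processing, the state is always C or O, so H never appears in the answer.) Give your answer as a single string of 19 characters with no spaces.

Answer: CCCCCOOCCCCCCCCCCCC

Derivation:
State after each event:
  event#1 t=0s outcome=F: state=CLOSED
  event#2 t=3s outcome=S: state=CLOSED
  event#3 t=5s outcome=F: state=CLOSED
  event#4 t=8s outcome=F: state=CLOSED
  event#5 t=9s outcome=F: state=CLOSED
  event#6 t=10s outcome=F: state=OPEN
  event#7 t=14s outcome=F: state=OPEN
  event#8 t=16s outcome=S: state=CLOSED
  event#9 t=18s outcome=F: state=CLOSED
  event#10 t=20s outcome=S: state=CLOSED
  event#11 t=24s outcome=F: state=CLOSED
  event#12 t=28s outcome=S: state=CLOSED
  event#13 t=30s outcome=F: state=CLOSED
  event#14 t=34s outcome=S: state=CLOSED
  event#15 t=36s outcome=F: state=CLOSED
  event#16 t=37s outcome=S: state=CLOSED
  event#17 t=40s outcome=S: state=CLOSED
  event#18 t=44s outcome=F: state=CLOSED
  event#19 t=45s outcome=F: state=CLOSED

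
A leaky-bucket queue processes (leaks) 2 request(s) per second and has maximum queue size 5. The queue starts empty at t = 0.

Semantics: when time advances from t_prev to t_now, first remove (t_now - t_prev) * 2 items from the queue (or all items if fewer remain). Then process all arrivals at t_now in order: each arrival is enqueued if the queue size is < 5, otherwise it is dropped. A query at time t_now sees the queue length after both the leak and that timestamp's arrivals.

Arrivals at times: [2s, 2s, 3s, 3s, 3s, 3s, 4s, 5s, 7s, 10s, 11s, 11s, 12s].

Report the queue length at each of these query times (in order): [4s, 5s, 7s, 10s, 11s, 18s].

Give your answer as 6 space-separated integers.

Queue lengths at query times:
  query t=4s: backlog = 3
  query t=5s: backlog = 2
  query t=7s: backlog = 1
  query t=10s: backlog = 1
  query t=11s: backlog = 2
  query t=18s: backlog = 0

Answer: 3 2 1 1 2 0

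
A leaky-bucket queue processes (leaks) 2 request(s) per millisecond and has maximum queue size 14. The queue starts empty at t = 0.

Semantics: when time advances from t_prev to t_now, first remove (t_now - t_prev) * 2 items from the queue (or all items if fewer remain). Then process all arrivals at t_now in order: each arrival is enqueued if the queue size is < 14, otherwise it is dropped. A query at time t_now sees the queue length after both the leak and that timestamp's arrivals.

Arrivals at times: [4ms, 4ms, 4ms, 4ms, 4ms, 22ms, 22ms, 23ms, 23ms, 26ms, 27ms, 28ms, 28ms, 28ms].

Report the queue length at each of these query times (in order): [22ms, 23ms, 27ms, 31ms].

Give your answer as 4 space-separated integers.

Queue lengths at query times:
  query t=22ms: backlog = 2
  query t=23ms: backlog = 2
  query t=27ms: backlog = 1
  query t=31ms: backlog = 0

Answer: 2 2 1 0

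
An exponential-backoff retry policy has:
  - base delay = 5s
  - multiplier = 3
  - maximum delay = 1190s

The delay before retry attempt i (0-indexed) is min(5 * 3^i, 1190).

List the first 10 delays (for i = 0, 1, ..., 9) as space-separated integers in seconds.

Answer: 5 15 45 135 405 1190 1190 1190 1190 1190

Derivation:
Computing each delay:
  i=0: min(5*3^0, 1190) = 5
  i=1: min(5*3^1, 1190) = 15
  i=2: min(5*3^2, 1190) = 45
  i=3: min(5*3^3, 1190) = 135
  i=4: min(5*3^4, 1190) = 405
  i=5: min(5*3^5, 1190) = 1190
  i=6: min(5*3^6, 1190) = 1190
  i=7: min(5*3^7, 1190) = 1190
  i=8: min(5*3^8, 1190) = 1190
  i=9: min(5*3^9, 1190) = 1190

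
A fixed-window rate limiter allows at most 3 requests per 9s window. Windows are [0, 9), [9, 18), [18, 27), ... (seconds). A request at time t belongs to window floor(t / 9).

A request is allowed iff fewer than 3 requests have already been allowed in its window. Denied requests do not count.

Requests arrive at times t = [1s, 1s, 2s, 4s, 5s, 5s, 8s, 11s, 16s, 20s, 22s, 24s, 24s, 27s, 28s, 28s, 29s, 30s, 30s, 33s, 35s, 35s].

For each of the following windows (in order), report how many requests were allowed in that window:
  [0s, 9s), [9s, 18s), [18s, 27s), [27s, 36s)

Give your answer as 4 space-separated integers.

Processing requests:
  req#1 t=1s (window 0): ALLOW
  req#2 t=1s (window 0): ALLOW
  req#3 t=2s (window 0): ALLOW
  req#4 t=4s (window 0): DENY
  req#5 t=5s (window 0): DENY
  req#6 t=5s (window 0): DENY
  req#7 t=8s (window 0): DENY
  req#8 t=11s (window 1): ALLOW
  req#9 t=16s (window 1): ALLOW
  req#10 t=20s (window 2): ALLOW
  req#11 t=22s (window 2): ALLOW
  req#12 t=24s (window 2): ALLOW
  req#13 t=24s (window 2): DENY
  req#14 t=27s (window 3): ALLOW
  req#15 t=28s (window 3): ALLOW
  req#16 t=28s (window 3): ALLOW
  req#17 t=29s (window 3): DENY
  req#18 t=30s (window 3): DENY
  req#19 t=30s (window 3): DENY
  req#20 t=33s (window 3): DENY
  req#21 t=35s (window 3): DENY
  req#22 t=35s (window 3): DENY

Allowed counts by window: 3 2 3 3

Answer: 3 2 3 3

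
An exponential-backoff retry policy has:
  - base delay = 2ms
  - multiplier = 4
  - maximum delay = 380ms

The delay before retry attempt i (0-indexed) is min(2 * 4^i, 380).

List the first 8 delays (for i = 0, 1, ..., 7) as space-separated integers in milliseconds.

Answer: 2 8 32 128 380 380 380 380

Derivation:
Computing each delay:
  i=0: min(2*4^0, 380) = 2
  i=1: min(2*4^1, 380) = 8
  i=2: min(2*4^2, 380) = 32
  i=3: min(2*4^3, 380) = 128
  i=4: min(2*4^4, 380) = 380
  i=5: min(2*4^5, 380) = 380
  i=6: min(2*4^6, 380) = 380
  i=7: min(2*4^7, 380) = 380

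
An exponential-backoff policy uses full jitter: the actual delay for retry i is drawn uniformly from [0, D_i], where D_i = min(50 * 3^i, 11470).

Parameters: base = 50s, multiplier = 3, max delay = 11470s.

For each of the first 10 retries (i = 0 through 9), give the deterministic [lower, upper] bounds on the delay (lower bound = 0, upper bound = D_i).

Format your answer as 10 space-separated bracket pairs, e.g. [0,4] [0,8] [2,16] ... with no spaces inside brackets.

Answer: [0,50] [0,150] [0,450] [0,1350] [0,4050] [0,11470] [0,11470] [0,11470] [0,11470] [0,11470]

Derivation:
Computing bounds per retry:
  i=0: D_i=min(50*3^0,11470)=50, bounds=[0,50]
  i=1: D_i=min(50*3^1,11470)=150, bounds=[0,150]
  i=2: D_i=min(50*3^2,11470)=450, bounds=[0,450]
  i=3: D_i=min(50*3^3,11470)=1350, bounds=[0,1350]
  i=4: D_i=min(50*3^4,11470)=4050, bounds=[0,4050]
  i=5: D_i=min(50*3^5,11470)=11470, bounds=[0,11470]
  i=6: D_i=min(50*3^6,11470)=11470, bounds=[0,11470]
  i=7: D_i=min(50*3^7,11470)=11470, bounds=[0,11470]
  i=8: D_i=min(50*3^8,11470)=11470, bounds=[0,11470]
  i=9: D_i=min(50*3^9,11470)=11470, bounds=[0,11470]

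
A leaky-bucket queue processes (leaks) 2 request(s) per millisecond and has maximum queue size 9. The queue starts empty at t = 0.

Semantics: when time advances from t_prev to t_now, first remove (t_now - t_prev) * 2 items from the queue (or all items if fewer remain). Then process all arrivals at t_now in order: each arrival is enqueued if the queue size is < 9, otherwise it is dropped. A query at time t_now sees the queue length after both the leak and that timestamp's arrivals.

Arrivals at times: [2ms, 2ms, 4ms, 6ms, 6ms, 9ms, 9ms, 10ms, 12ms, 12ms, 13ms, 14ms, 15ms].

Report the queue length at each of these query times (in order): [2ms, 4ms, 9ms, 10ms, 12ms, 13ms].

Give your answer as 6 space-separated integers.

Answer: 2 1 2 1 2 1

Derivation:
Queue lengths at query times:
  query t=2ms: backlog = 2
  query t=4ms: backlog = 1
  query t=9ms: backlog = 2
  query t=10ms: backlog = 1
  query t=12ms: backlog = 2
  query t=13ms: backlog = 1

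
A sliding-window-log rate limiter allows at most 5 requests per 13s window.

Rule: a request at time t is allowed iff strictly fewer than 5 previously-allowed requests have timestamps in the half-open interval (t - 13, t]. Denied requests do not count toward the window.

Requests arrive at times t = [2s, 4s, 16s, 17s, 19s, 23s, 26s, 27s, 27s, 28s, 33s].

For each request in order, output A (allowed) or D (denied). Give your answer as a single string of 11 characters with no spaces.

Tracking allowed requests in the window:
  req#1 t=2s: ALLOW
  req#2 t=4s: ALLOW
  req#3 t=16s: ALLOW
  req#4 t=17s: ALLOW
  req#5 t=19s: ALLOW
  req#6 t=23s: ALLOW
  req#7 t=26s: ALLOW
  req#8 t=27s: DENY
  req#9 t=27s: DENY
  req#10 t=28s: DENY
  req#11 t=33s: ALLOW

Answer: AAAAAAADDDA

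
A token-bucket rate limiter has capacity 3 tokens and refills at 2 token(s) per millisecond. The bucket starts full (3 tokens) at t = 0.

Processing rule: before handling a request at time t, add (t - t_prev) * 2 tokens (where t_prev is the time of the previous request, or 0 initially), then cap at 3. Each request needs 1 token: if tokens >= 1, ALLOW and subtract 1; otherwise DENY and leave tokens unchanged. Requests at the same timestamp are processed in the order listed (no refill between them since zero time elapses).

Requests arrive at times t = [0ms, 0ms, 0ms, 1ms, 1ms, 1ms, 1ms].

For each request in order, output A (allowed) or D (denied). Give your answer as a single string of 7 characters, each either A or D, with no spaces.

Simulating step by step:
  req#1 t=0ms: ALLOW
  req#2 t=0ms: ALLOW
  req#3 t=0ms: ALLOW
  req#4 t=1ms: ALLOW
  req#5 t=1ms: ALLOW
  req#6 t=1ms: DENY
  req#7 t=1ms: DENY

Answer: AAAAADD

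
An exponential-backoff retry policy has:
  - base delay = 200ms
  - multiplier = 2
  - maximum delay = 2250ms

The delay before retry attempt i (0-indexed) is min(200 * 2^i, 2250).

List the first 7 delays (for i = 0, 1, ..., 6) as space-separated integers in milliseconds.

Answer: 200 400 800 1600 2250 2250 2250

Derivation:
Computing each delay:
  i=0: min(200*2^0, 2250) = 200
  i=1: min(200*2^1, 2250) = 400
  i=2: min(200*2^2, 2250) = 800
  i=3: min(200*2^3, 2250) = 1600
  i=4: min(200*2^4, 2250) = 2250
  i=5: min(200*2^5, 2250) = 2250
  i=6: min(200*2^6, 2250) = 2250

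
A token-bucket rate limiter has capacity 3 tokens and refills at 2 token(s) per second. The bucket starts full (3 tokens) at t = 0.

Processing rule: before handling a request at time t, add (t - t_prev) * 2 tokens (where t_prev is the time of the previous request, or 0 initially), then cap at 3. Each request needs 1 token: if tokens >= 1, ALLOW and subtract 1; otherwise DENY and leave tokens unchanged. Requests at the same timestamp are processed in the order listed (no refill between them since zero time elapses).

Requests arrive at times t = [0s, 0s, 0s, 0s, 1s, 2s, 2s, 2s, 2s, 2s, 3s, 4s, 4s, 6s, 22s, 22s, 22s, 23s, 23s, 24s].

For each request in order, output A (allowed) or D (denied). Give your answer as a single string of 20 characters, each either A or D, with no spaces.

Answer: AAADAAAADDAAAAAAAAAA

Derivation:
Simulating step by step:
  req#1 t=0s: ALLOW
  req#2 t=0s: ALLOW
  req#3 t=0s: ALLOW
  req#4 t=0s: DENY
  req#5 t=1s: ALLOW
  req#6 t=2s: ALLOW
  req#7 t=2s: ALLOW
  req#8 t=2s: ALLOW
  req#9 t=2s: DENY
  req#10 t=2s: DENY
  req#11 t=3s: ALLOW
  req#12 t=4s: ALLOW
  req#13 t=4s: ALLOW
  req#14 t=6s: ALLOW
  req#15 t=22s: ALLOW
  req#16 t=22s: ALLOW
  req#17 t=22s: ALLOW
  req#18 t=23s: ALLOW
  req#19 t=23s: ALLOW
  req#20 t=24s: ALLOW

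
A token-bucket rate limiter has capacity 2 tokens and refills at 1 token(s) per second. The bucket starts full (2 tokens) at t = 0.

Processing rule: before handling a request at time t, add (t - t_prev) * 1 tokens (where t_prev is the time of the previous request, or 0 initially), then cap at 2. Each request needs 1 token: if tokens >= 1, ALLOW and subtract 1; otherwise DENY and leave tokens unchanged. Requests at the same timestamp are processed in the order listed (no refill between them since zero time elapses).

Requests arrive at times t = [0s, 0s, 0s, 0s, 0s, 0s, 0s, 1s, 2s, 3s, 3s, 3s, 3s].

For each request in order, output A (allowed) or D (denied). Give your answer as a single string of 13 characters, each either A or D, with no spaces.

Answer: AADDDDDAAADDD

Derivation:
Simulating step by step:
  req#1 t=0s: ALLOW
  req#2 t=0s: ALLOW
  req#3 t=0s: DENY
  req#4 t=0s: DENY
  req#5 t=0s: DENY
  req#6 t=0s: DENY
  req#7 t=0s: DENY
  req#8 t=1s: ALLOW
  req#9 t=2s: ALLOW
  req#10 t=3s: ALLOW
  req#11 t=3s: DENY
  req#12 t=3s: DENY
  req#13 t=3s: DENY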